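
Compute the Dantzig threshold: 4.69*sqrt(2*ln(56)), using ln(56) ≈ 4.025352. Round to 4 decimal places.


ln(56) ≈ 4.025352.
2*ln(n) ≈ 8.050704.
sqrt(2*ln(n)) ≈ sqrt(8.050704) ≈ 2.837376.
threshold ≈ 4.69*2.837376 = 13.30729344 ≈ 13.3073.

13.3073


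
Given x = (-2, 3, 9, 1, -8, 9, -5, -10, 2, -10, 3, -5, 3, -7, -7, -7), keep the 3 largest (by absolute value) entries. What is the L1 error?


Sorted |x_i| descending: [10, 10, 9, 9, 8, 7, 7, 7, 5, 5, 3, 3, 3, 2, 2, 1]
Keep top 3: [10, 10, 9]
Tail entries: [9, 8, 7, 7, 7, 5, 5, 3, 3, 3, 2, 2, 1]
L1 error = sum of tail = 62.

62


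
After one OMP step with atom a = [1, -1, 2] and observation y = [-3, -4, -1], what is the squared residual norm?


a^T a = 6.
a^T y = -1.
coeff = -1/6 = -1/6.
||r||^2 = 155/6.

155/6


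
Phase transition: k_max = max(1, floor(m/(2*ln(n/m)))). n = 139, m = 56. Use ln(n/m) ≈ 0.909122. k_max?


n/m = 139/56.
ln(n/m) ≈ 0.909122.
2*ln(n/m) ≈ 1.818244.
m/(2*ln(n/m)) ≈ 56/1.818244 ≈ 30.7989.
floor = 30.
k_max = max(1, 30) = 30.

30


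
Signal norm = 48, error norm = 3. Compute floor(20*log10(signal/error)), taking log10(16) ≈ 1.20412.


||x||/||e|| = 48/3 = 16.
log10(16) ≈ 1.20412.
20*log10(||x||/||e||) ≈ 20*1.20412 = 24.0824.
floor(24.0824) = 24.

24


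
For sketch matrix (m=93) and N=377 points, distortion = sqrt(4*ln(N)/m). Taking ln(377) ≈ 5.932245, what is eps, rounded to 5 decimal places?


ln(377) ≈ 5.932245.
4*ln(N)/m ≈ 4*5.932245/93 ≈ 0.25515032.
eps = sqrt(0.25515032) ≈ 0.5051241 ≈ 0.50512.

0.50512


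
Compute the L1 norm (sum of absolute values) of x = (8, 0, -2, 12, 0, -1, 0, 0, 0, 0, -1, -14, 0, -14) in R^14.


Non-zero entries: [(0, 8), (2, -2), (3, 12), (5, -1), (10, -1), (11, -14), (13, -14)]
Absolute values: [8, 2, 12, 1, 1, 14, 14]
||x||_1 = sum = 52.

52


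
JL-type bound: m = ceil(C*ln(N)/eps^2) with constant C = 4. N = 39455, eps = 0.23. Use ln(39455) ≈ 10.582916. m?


ln(39455) ≈ 10.582916.
eps^2 = 0.23^2 = 0.0529.
C*ln(N)/eps^2 ≈ 4*10.582916/0.0529 ≈ 800.2205.
m = ceil(800.2205) = 801.

801


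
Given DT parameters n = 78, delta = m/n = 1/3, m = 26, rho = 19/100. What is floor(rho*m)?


m = 1/3*78 = 26.
rho = 19/100.
rho*m = 19/100*26 = 4.94.
k = floor(4.94) = 4.

4


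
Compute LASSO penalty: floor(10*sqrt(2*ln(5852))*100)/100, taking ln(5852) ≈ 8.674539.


ln(5852) ≈ 8.674539.
2*ln(n) ≈ 17.349078.
sqrt(2*ln(n)) ≈ sqrt(17.349078) ≈ 4.165222.
lambda ≈ 10*4.165222 = 41.65222.
floor(lambda*100)/100 = 41.65.

41.65


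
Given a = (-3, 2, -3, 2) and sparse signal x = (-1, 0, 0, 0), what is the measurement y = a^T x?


Non-zero terms: ['-3*-1']
Products: [3]
y = sum = 3.

3


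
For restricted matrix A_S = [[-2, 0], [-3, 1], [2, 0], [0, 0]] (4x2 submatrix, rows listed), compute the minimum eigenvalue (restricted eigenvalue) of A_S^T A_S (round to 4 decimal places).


A_S^T A_S = [[17, -3], [-3, 1]].
trace = 18.
det = 8.
disc = trace^2 - 4*det = 324 - 4*8 = 292.
sqrt(292) ≈ 17.088007.
lam_min = (18 - sqrt(292))/2 ≈ (18 - 17.088007)/2 = 0.4559965 ≈ 0.4560.

0.4560


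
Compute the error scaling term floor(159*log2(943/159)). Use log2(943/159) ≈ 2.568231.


log2(n/k) = log2(943/159) ≈ 2.568231.
k*log2(n/k) ≈ 159*2.568231 = 408.348729.
floor(408.348729) = 408.

408


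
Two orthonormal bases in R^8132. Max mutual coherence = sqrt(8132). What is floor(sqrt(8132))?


90^2 = 8100 <= 8132 < 8281 = 91^2, so 90 <= sqrt(8132) < 91.
floor(sqrt(8132)) = 90.

90


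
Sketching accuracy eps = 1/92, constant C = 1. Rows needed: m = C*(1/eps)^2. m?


1/eps = 92.
(1/eps)^2 = 8464.
m = 1*8464 = 8464.

8464


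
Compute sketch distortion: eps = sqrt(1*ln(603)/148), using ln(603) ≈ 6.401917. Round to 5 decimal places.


ln(603) ≈ 6.401917.
1*ln(N)/m ≈ 1*6.401917/148 ≈ 0.0432562.
eps = sqrt(0.0432562) ≈ 0.2079812 ≈ 0.20798.

0.20798


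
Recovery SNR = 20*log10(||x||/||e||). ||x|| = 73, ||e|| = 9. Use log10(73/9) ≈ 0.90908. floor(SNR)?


||x||/||e|| = 73/9.
log10(73/9) ≈ 0.90908.
20*log10(||x||/||e||) ≈ 20*0.90908 = 18.1816.
floor(18.1816) = 18.

18


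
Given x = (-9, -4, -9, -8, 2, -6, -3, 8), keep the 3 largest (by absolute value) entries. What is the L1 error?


Sorted |x_i| descending: [9, 9, 8, 8, 6, 4, 3, 2]
Keep top 3: [9, 9, 8]
Tail entries: [8, 6, 4, 3, 2]
L1 error = sum of tail = 23.

23


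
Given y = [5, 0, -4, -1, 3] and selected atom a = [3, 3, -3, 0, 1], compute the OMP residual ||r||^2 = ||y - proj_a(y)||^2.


a^T a = 28.
a^T y = 30.
coeff = 30/28 = 15/14.
||r||^2 = 132/7.

132/7


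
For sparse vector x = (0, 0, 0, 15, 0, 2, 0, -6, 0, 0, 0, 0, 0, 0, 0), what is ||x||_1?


Non-zero entries: [(3, 15), (5, 2), (7, -6)]
Absolute values: [15, 2, 6]
||x||_1 = sum = 23.

23


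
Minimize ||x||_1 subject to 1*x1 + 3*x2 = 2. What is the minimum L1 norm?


Axis intercepts:
  x1 = 2, x2 = 0: L1 = 2
  x1 = 0, x2 = 2/3: L1 = 2/3
x* = (0, 2/3)
||x*||_1 = 2/3.

2/3


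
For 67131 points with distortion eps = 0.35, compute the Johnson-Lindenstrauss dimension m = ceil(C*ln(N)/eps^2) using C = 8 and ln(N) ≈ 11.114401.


ln(67131) ≈ 11.114401.
eps^2 = 0.35^2 = 0.1225.
C*ln(N)/eps^2 ≈ 8*11.114401/0.1225 ≈ 725.8384.
m = ceil(725.8384) = 726.

726


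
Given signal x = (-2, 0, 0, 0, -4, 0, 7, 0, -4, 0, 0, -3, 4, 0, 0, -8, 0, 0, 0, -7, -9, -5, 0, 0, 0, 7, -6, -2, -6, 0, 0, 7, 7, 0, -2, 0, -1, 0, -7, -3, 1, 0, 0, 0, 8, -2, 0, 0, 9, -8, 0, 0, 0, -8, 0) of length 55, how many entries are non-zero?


Non-zero positions: [0, 4, 6, 8, 11, 12, 15, 19, 20, 21, 25, 26, 27, 28, 31, 32, 34, 36, 38, 39, 40, 44, 45, 48, 49, 53].
Sparsity = 26.

26


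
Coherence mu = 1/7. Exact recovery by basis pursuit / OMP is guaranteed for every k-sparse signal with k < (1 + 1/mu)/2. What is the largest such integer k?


1/mu = 7.
1 + 1/mu = 8.
(1 + 1/mu)/2 = 4 is an integer and the inequality is strict, so k_max = 4 - 1 = 3.

3


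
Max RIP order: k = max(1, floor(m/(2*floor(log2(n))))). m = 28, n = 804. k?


floor(log2(804)) = 9.
2*9 = 18.
m/(2*floor(log2(n))) = 28/18 ≈ 1.5556.
floor = 1.
k = max(1, 1) = 1.

1


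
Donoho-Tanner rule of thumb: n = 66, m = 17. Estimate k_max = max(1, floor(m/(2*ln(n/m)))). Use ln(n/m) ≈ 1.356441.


n/m = 66/17.
ln(n/m) ≈ 1.356441.
2*ln(n/m) ≈ 2.712882.
m/(2*ln(n/m)) ≈ 17/2.712882 ≈ 6.2664.
floor = 6.
k_max = max(1, 6) = 6.

6


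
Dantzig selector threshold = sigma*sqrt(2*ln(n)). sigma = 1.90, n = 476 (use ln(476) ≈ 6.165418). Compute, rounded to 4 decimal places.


ln(476) ≈ 6.165418.
2*ln(n) ≈ 12.330836.
sqrt(2*ln(n)) ≈ sqrt(12.330836) ≈ 3.511529.
threshold ≈ 1.90*3.511529 = 6.6719051 ≈ 6.6719.

6.6719


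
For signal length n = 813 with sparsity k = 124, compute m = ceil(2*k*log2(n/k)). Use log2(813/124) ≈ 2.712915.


log2(n/k) = log2(813/124) ≈ 2.712915.
2*k*log2(n/k) ≈ 2*124*2.712915 = 672.80292.
m = ceil(672.80292) = 673.

673


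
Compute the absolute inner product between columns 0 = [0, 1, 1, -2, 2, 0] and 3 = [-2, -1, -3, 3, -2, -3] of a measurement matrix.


Inner product: 0*-2 + 1*-1 + 1*-3 + -2*3 + 2*-2 + 0*-3
Products: [0, -1, -3, -6, -4, 0]
Sum = -14.
|dot| = 14.

14


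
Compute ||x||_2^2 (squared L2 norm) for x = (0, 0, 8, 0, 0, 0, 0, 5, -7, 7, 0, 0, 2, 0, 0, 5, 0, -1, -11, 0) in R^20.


Non-zero entries: [(2, 8), (7, 5), (8, -7), (9, 7), (12, 2), (15, 5), (17, -1), (18, -11)]
Squares: [64, 25, 49, 49, 4, 25, 1, 121]
||x||_2^2 = sum = 338.

338


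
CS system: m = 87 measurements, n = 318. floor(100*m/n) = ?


100*m/n = 100*87/318 ≈ 27.3585.
floor = 27.

27


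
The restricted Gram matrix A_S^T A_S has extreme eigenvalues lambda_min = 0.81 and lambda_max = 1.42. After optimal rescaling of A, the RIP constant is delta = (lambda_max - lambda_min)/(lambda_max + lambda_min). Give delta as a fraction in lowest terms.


lambda_max - lambda_min = 1.42 - 0.81 = 0.61.
lambda_max + lambda_min = 1.42 + 0.81 = 2.23.
delta = 0.61/2.23 = 61/223.

61/223


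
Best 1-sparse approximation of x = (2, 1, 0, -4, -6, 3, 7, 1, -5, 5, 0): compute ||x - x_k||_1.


Sorted |x_i| descending: [7, 6, 5, 5, 4, 3, 2, 1, 1, 0, 0]
Keep top 1: [7]
Tail entries: [6, 5, 5, 4, 3, 2, 1, 1, 0, 0]
L1 error = sum of tail = 27.

27


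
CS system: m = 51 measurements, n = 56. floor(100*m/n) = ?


100*m/n = 100*51/56 ≈ 91.0714.
floor = 91.

91


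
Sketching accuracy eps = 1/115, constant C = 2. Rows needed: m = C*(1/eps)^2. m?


1/eps = 115.
(1/eps)^2 = 13225.
m = 2*13225 = 26450.

26450


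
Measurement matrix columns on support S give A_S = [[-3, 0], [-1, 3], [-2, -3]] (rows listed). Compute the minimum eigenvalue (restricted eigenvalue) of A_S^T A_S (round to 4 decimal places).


A_S^T A_S = [[14, 3], [3, 18]].
trace = 32.
det = 243.
disc = trace^2 - 4*det = 1024 - 4*243 = 52.
sqrt(52) ≈ 7.211103.
lam_min = (32 - sqrt(52))/2 ≈ (32 - 7.211103)/2 = 12.3944485 ≈ 12.3944.

12.3944


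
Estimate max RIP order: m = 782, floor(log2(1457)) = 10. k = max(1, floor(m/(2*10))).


floor(log2(1457)) = 10.
2*10 = 20.
m/(2*floor(log2(n))) = 782/20 ≈ 39.1.
floor = 39.
k = max(1, 39) = 39.

39


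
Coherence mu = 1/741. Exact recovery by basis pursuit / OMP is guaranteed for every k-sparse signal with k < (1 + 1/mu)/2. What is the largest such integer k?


1/mu = 741.
1 + 1/mu = 742.
(1 + 1/mu)/2 = 371 is an integer and the inequality is strict, so k_max = 371 - 1 = 370.

370


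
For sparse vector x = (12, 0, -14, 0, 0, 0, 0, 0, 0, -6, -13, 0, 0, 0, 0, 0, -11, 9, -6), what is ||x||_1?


Non-zero entries: [(0, 12), (2, -14), (9, -6), (10, -13), (16, -11), (17, 9), (18, -6)]
Absolute values: [12, 14, 6, 13, 11, 9, 6]
||x||_1 = sum = 71.

71


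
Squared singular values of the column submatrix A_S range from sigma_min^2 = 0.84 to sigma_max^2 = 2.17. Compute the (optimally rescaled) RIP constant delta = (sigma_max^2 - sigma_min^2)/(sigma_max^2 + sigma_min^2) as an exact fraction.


lambda_max - lambda_min = 2.17 - 0.84 = 1.33.
lambda_max + lambda_min = 2.17 + 0.84 = 3.01.
delta = 1.33/3.01 = 133/301 = 19/43.

19/43


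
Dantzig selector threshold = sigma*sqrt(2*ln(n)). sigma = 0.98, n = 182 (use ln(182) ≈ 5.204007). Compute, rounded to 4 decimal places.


ln(182) ≈ 5.204007.
2*ln(n) ≈ 10.408014.
sqrt(2*ln(n)) ≈ sqrt(10.408014) ≈ 3.226145.
threshold ≈ 0.98*3.226145 = 3.1616221 ≈ 3.1616.

3.1616


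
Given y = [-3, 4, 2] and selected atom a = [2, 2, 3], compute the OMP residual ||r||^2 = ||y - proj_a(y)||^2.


a^T a = 17.
a^T y = 8.
coeff = 8/17 = 8/17.
||r||^2 = 429/17.

429/17


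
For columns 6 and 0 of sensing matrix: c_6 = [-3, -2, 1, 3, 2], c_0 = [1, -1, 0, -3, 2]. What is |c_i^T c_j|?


Inner product: -3*1 + -2*-1 + 1*0 + 3*-3 + 2*2
Products: [-3, 2, 0, -9, 4]
Sum = -6.
|dot| = 6.

6


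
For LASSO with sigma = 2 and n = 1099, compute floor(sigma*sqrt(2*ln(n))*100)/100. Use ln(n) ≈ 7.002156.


ln(1099) ≈ 7.002156.
2*ln(n) ≈ 14.004312.
sqrt(2*ln(n)) ≈ sqrt(14.004312) ≈ 3.742234.
lambda ≈ 2*3.742234 = 7.484468.
floor(lambda*100)/100 = 7.48.

7.48


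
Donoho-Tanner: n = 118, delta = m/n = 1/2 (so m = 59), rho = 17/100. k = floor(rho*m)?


m = 1/2*118 = 59.
rho = 17/100.
rho*m = 17/100*59 = 10.03.
k = floor(10.03) = 10.

10


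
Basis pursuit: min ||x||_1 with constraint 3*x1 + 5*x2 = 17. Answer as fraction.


Axis intercepts:
  x1 = 17/3, x2 = 0: L1 = 17/3
  x1 = 0, x2 = 17/5: L1 = 17/5
x* = (0, 17/5)
||x*||_1 = 17/5.

17/5


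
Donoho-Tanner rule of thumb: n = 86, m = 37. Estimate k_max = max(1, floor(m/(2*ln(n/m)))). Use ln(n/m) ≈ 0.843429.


n/m = 86/37.
ln(n/m) ≈ 0.843429.
2*ln(n/m) ≈ 1.686858.
m/(2*ln(n/m)) ≈ 37/1.686858 ≈ 21.9343.
floor = 21.
k_max = max(1, 21) = 21.

21


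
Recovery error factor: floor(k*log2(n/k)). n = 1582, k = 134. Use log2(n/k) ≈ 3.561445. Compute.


log2(n/k) = log2(1582/134) ≈ 3.561445.
k*log2(n/k) ≈ 134*3.561445 = 477.23363.
floor(477.23363) = 477.

477


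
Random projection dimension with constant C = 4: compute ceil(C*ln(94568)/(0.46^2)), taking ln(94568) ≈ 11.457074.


ln(94568) ≈ 11.457074.
eps^2 = 0.46^2 = 0.2116.
C*ln(N)/eps^2 ≈ 4*11.457074/0.2116 ≈ 216.5798.
m = ceil(216.5798) = 217.

217


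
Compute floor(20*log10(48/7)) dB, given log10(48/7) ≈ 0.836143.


||x||/||e|| = 48/7.
log10(48/7) ≈ 0.836143.
20*log10(||x||/||e||) ≈ 20*0.836143 = 16.72286.
floor(16.72286) = 16.

16


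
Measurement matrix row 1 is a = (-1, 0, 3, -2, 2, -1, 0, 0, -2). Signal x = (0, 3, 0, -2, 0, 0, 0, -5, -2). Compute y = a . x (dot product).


Non-zero terms: ['0*3', '-2*-2', '0*-5', '-2*-2']
Products: [0, 4, 0, 4]
y = sum = 8.

8


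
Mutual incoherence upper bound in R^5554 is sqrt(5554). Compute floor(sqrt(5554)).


74^2 = 5476 <= 5554 < 5625 = 75^2, so 74 <= sqrt(5554) < 75.
floor(sqrt(5554)) = 74.

74


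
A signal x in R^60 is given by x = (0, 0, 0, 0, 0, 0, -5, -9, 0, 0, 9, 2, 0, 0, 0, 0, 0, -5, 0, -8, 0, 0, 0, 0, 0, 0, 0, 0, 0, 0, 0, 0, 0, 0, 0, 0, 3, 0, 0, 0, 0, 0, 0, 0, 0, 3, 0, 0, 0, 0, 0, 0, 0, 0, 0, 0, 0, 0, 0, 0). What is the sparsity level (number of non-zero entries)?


Non-zero positions: [6, 7, 10, 11, 17, 19, 36, 45].
Sparsity = 8.

8


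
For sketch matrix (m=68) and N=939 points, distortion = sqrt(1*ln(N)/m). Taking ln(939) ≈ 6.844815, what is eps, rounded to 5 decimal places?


ln(939) ≈ 6.844815.
1*ln(N)/m ≈ 1*6.844815/68 ≈ 0.10065904.
eps = sqrt(0.10065904) ≈ 0.3172681 ≈ 0.31727.

0.31727


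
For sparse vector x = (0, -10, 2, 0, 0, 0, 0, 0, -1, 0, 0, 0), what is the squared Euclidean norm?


Non-zero entries: [(1, -10), (2, 2), (8, -1)]
Squares: [100, 4, 1]
||x||_2^2 = sum = 105.

105


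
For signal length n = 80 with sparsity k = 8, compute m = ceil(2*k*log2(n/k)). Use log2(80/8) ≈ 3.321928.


log2(n/k) = log2(80/8) ≈ 3.321928.
2*k*log2(n/k) ≈ 2*8*3.321928 = 53.150848.
m = ceil(53.150848) = 54.

54


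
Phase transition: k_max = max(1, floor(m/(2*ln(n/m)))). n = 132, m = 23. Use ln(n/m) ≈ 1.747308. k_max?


n/m = 132/23.
ln(n/m) ≈ 1.747308.
2*ln(n/m) ≈ 3.494616.
m/(2*ln(n/m)) ≈ 23/3.494616 ≈ 6.5816.
floor = 6.
k_max = max(1, 6) = 6.

6


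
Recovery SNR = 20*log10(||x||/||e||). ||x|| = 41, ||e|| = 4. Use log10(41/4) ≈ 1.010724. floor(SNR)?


||x||/||e|| = 41/4.
log10(41/4) ≈ 1.010724.
20*log10(||x||/||e||) ≈ 20*1.010724 = 20.21448.
floor(20.21448) = 20.

20


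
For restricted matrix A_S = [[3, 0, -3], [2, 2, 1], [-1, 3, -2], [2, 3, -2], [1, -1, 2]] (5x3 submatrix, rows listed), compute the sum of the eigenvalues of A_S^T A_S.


Sum of eigenvalues of A_S^T A_S = trace(A_S^T A_S) = sum of squared column norms of A_S.
A_S^T A_S diagonal: [19, 23, 22].
trace = 19 + 23 + 22 = 64.

64


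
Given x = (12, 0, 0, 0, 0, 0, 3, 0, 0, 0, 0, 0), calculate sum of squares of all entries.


Non-zero entries: [(0, 12), (6, 3)]
Squares: [144, 9]
||x||_2^2 = sum = 153.

153


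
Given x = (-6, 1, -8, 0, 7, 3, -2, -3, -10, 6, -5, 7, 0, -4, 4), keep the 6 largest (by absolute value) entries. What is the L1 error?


Sorted |x_i| descending: [10, 8, 7, 7, 6, 6, 5, 4, 4, 3, 3, 2, 1, 0, 0]
Keep top 6: [10, 8, 7, 7, 6, 6]
Tail entries: [5, 4, 4, 3, 3, 2, 1, 0, 0]
L1 error = sum of tail = 22.

22


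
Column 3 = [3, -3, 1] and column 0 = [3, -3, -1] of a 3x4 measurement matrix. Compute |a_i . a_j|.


Inner product: 3*3 + -3*-3 + 1*-1
Products: [9, 9, -1]
Sum = 17.
|dot| = 17.

17


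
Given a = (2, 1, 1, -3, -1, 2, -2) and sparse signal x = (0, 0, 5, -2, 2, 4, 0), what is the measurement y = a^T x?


Non-zero terms: ['1*5', '-3*-2', '-1*2', '2*4']
Products: [5, 6, -2, 8]
y = sum = 17.

17


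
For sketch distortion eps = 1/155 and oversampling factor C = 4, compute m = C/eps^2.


1/eps = 155.
(1/eps)^2 = 24025.
m = 4*24025 = 96100.

96100


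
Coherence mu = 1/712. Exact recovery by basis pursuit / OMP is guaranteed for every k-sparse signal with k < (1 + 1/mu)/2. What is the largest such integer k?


1/mu = 712.
1 + 1/mu = 713.
(1 + 1/mu)/2 = 356.5 is not an integer, so k_max = floor(356.5) = 356.

356


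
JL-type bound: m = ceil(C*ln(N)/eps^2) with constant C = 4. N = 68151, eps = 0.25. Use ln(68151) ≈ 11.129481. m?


ln(68151) ≈ 11.129481.
eps^2 = 0.25^2 = 0.0625.
C*ln(N)/eps^2 ≈ 4*11.129481/0.0625 ≈ 712.2868.
m = ceil(712.2868) = 713.

713


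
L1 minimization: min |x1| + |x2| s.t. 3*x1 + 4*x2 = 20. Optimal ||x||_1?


Axis intercepts:
  x1 = 20/3, x2 = 0: L1 = 20/3
  x1 = 0, x2 = 5: L1 = 5
x* = (0, 5)
||x*||_1 = 5.

5


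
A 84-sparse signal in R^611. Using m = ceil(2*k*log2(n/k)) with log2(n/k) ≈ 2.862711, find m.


log2(n/k) = log2(611/84) ≈ 2.862711.
2*k*log2(n/k) ≈ 2*84*2.862711 = 480.935448.
m = ceil(480.935448) = 481.

481


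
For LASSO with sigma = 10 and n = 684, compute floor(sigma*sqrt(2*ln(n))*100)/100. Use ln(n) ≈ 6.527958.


ln(684) ≈ 6.527958.
2*ln(n) ≈ 13.055916.
sqrt(2*ln(n)) ≈ sqrt(13.055916) ≈ 3.613297.
lambda ≈ 10*3.613297 = 36.13297.
floor(lambda*100)/100 = 36.13.

36.13


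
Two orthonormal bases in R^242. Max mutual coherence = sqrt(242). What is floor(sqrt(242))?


15^2 = 225 <= 242 < 256 = 16^2, so 15 <= sqrt(242) < 16.
floor(sqrt(242)) = 15.

15


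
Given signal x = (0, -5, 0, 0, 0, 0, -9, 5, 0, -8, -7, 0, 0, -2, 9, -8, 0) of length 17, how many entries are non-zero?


Non-zero positions: [1, 6, 7, 9, 10, 13, 14, 15].
Sparsity = 8.

8


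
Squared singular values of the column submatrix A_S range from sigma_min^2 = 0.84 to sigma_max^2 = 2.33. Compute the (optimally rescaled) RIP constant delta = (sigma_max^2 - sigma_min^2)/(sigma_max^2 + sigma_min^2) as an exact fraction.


lambda_max - lambda_min = 2.33 - 0.84 = 1.49.
lambda_max + lambda_min = 2.33 + 0.84 = 3.17.
delta = 1.49/3.17 = 149/317.

149/317


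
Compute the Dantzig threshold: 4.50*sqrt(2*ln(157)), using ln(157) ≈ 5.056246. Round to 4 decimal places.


ln(157) ≈ 5.056246.
2*ln(n) ≈ 10.112492.
sqrt(2*ln(n)) ≈ sqrt(10.112492) ≈ 3.180014.
threshold ≈ 4.50*3.180014 = 14.310063 ≈ 14.3101.

14.3101


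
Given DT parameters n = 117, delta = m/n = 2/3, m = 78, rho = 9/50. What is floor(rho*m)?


m = 2/3*117 = 78.
rho = 9/50.
rho*m = 9/50*78 = 14.04.
k = floor(14.04) = 14.

14


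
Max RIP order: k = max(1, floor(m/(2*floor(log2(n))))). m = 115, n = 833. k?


floor(log2(833)) = 9.
2*9 = 18.
m/(2*floor(log2(n))) = 115/18 ≈ 6.3889.
floor = 6.
k = max(1, 6) = 6.

6


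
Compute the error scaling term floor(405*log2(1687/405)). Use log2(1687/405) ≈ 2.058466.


log2(n/k) = log2(1687/405) ≈ 2.058466.
k*log2(n/k) ≈ 405*2.058466 = 833.67873.
floor(833.67873) = 833.

833


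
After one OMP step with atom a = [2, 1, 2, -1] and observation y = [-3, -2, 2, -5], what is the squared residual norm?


a^T a = 10.
a^T y = 1.
coeff = 1/10 = 1/10.
||r||^2 = 419/10.

419/10


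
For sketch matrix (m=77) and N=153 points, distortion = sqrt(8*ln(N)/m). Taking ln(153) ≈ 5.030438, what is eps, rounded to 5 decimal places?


ln(153) ≈ 5.030438.
8*ln(N)/m ≈ 8*5.030438/77 ≈ 0.52264291.
eps = sqrt(0.52264291) ≈ 0.7229405 ≈ 0.72294.

0.72294


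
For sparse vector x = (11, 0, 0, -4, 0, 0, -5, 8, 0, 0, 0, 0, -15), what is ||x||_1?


Non-zero entries: [(0, 11), (3, -4), (6, -5), (7, 8), (12, -15)]
Absolute values: [11, 4, 5, 8, 15]
||x||_1 = sum = 43.

43


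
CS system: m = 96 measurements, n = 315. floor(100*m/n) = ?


100*m/n = 100*96/315 ≈ 30.4762.
floor = 30.

30


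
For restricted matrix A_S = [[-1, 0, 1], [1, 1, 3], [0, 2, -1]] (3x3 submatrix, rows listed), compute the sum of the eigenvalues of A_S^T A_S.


Sum of eigenvalues of A_S^T A_S = trace(A_S^T A_S) = sum of squared column norms of A_S.
A_S^T A_S diagonal: [2, 5, 11].
trace = 2 + 5 + 11 = 18.

18


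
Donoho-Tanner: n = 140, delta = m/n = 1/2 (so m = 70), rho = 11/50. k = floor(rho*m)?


m = 1/2*140 = 70.
rho = 11/50.
rho*m = 11/50*70 = 15.4.
k = floor(15.4) = 15.

15


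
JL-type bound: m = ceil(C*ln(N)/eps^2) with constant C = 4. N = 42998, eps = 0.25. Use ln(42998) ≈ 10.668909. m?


ln(42998) ≈ 10.668909.
eps^2 = 0.25^2 = 0.0625.
C*ln(N)/eps^2 ≈ 4*10.668909/0.0625 ≈ 682.8102.
m = ceil(682.8102) = 683.

683


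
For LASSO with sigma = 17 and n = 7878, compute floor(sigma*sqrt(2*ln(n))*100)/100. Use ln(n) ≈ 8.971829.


ln(7878) ≈ 8.971829.
2*ln(n) ≈ 17.943658.
sqrt(2*ln(n)) ≈ sqrt(17.943658) ≈ 4.235996.
lambda ≈ 17*4.235996 = 72.011932.
floor(lambda*100)/100 = 72.01.

72.01


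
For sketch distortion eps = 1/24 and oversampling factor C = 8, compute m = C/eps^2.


1/eps = 24.
(1/eps)^2 = 576.
m = 8*576 = 4608.

4608


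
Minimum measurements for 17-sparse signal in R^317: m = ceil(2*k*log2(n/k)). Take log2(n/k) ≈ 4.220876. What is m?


log2(n/k) = log2(317/17) ≈ 4.220876.
2*k*log2(n/k) ≈ 2*17*4.220876 = 143.509784.
m = ceil(143.509784) = 144.

144


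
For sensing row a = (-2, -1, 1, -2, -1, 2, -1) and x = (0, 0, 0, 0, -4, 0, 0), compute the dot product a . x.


Non-zero terms: ['-1*-4']
Products: [4]
y = sum = 4.

4


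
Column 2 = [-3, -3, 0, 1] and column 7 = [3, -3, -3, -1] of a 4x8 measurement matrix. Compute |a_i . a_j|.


Inner product: -3*3 + -3*-3 + 0*-3 + 1*-1
Products: [-9, 9, 0, -1]
Sum = -1.
|dot| = 1.

1


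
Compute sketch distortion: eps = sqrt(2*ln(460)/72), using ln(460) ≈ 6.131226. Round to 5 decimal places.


ln(460) ≈ 6.131226.
2*ln(N)/m ≈ 2*6.131226/72 ≈ 0.17031183.
eps = sqrt(0.17031183) ≈ 0.4126885 ≈ 0.41269.

0.41269


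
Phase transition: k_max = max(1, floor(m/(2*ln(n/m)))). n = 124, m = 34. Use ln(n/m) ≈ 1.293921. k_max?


n/m = 124/34 = 62/17.
ln(n/m) ≈ 1.293921.
2*ln(n/m) ≈ 2.587842.
m/(2*ln(n/m)) ≈ 34/2.587842 ≈ 13.1384.
floor = 13.
k_max = max(1, 13) = 13.

13


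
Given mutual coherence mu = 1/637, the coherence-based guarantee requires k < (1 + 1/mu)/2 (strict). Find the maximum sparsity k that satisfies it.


1/mu = 637.
1 + 1/mu = 638.
(1 + 1/mu)/2 = 319 is an integer and the inequality is strict, so k_max = 319 - 1 = 318.

318


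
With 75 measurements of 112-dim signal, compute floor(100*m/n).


100*m/n = 100*75/112 ≈ 66.9643.
floor = 66.

66


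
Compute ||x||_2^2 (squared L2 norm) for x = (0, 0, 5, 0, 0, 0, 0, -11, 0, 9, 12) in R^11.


Non-zero entries: [(2, 5), (7, -11), (9, 9), (10, 12)]
Squares: [25, 121, 81, 144]
||x||_2^2 = sum = 371.

371


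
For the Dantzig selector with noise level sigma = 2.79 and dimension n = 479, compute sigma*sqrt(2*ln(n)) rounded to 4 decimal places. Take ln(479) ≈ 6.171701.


ln(479) ≈ 6.171701.
2*ln(n) ≈ 12.343402.
sqrt(2*ln(n)) ≈ sqrt(12.343402) ≈ 3.513318.
threshold ≈ 2.79*3.513318 = 9.80215722 ≈ 9.8022.

9.8022


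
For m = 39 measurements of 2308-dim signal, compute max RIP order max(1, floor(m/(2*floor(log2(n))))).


floor(log2(2308)) = 11.
2*11 = 22.
m/(2*floor(log2(n))) = 39/22 ≈ 1.7727.
floor = 1.
k = max(1, 1) = 1.

1


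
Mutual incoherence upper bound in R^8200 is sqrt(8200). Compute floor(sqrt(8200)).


90^2 = 8100 <= 8200 < 8281 = 91^2, so 90 <= sqrt(8200) < 91.
floor(sqrt(8200)) = 90.

90


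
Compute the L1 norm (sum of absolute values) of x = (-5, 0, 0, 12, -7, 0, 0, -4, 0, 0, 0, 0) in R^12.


Non-zero entries: [(0, -5), (3, 12), (4, -7), (7, -4)]
Absolute values: [5, 12, 7, 4]
||x||_1 = sum = 28.

28


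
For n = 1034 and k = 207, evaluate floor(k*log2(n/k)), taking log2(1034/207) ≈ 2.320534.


log2(n/k) = log2(1034/207) ≈ 2.320534.
k*log2(n/k) ≈ 207*2.320534 = 480.350538.
floor(480.350538) = 480.

480


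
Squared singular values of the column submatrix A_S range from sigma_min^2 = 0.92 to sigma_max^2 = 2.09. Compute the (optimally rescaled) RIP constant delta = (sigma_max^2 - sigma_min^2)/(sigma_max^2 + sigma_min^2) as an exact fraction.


lambda_max - lambda_min = 2.09 - 0.92 = 1.17.
lambda_max + lambda_min = 2.09 + 0.92 = 3.01.
delta = 1.17/3.01 = 117/301.

117/301


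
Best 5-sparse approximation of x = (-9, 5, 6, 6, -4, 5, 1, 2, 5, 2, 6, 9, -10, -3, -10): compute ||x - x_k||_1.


Sorted |x_i| descending: [10, 10, 9, 9, 6, 6, 6, 5, 5, 5, 4, 3, 2, 2, 1]
Keep top 5: [10, 10, 9, 9, 6]
Tail entries: [6, 6, 5, 5, 5, 4, 3, 2, 2, 1]
L1 error = sum of tail = 39.

39


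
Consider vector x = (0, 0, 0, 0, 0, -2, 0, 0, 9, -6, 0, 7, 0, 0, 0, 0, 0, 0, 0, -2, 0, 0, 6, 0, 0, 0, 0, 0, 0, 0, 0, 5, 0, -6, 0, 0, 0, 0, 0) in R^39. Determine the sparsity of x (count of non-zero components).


Non-zero positions: [5, 8, 9, 11, 19, 22, 31, 33].
Sparsity = 8.

8


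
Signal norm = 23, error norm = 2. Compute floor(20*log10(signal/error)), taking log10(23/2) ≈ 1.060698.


||x||/||e|| = 23/2.
log10(23/2) ≈ 1.060698.
20*log10(||x||/||e||) ≈ 20*1.060698 = 21.21396.
floor(21.21396) = 21.

21


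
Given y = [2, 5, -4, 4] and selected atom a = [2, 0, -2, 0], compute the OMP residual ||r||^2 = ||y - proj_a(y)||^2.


a^T a = 8.
a^T y = 12.
coeff = 12/8 = 3/2.
||r||^2 = 43.

43


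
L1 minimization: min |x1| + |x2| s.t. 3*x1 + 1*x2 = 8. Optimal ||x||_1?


Axis intercepts:
  x1 = 8/3, x2 = 0: L1 = 8/3
  x1 = 0, x2 = 8: L1 = 8
x* = (8/3, 0)
||x*||_1 = 8/3.

8/3


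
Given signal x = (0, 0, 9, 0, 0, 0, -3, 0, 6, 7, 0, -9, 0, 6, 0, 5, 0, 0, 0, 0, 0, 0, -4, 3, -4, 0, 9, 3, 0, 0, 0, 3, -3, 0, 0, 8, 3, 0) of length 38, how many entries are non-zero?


Non-zero positions: [2, 6, 8, 9, 11, 13, 15, 22, 23, 24, 26, 27, 31, 32, 35, 36].
Sparsity = 16.

16


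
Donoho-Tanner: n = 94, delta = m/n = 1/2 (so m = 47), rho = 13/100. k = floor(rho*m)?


m = 1/2*94 = 47.
rho = 13/100.
rho*m = 13/100*47 = 6.11.
k = floor(6.11) = 6.

6


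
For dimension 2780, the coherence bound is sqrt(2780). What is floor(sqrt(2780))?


52^2 = 2704 <= 2780 < 2809 = 53^2, so 52 <= sqrt(2780) < 53.
floor(sqrt(2780)) = 52.

52


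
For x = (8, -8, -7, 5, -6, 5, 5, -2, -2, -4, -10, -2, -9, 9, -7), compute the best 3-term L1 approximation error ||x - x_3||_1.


Sorted |x_i| descending: [10, 9, 9, 8, 8, 7, 7, 6, 5, 5, 5, 4, 2, 2, 2]
Keep top 3: [10, 9, 9]
Tail entries: [8, 8, 7, 7, 6, 5, 5, 5, 4, 2, 2, 2]
L1 error = sum of tail = 61.

61


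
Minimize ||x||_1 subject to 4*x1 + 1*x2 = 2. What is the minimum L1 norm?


Axis intercepts:
  x1 = 1/2, x2 = 0: L1 = 1/2
  x1 = 0, x2 = 2: L1 = 2
x* = (1/2, 0)
||x*||_1 = 1/2.

1/2


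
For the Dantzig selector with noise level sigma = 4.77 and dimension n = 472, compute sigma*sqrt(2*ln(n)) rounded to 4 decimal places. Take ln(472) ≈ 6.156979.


ln(472) ≈ 6.156979.
2*ln(n) ≈ 12.313958.
sqrt(2*ln(n)) ≈ sqrt(12.313958) ≈ 3.509125.
threshold ≈ 4.77*3.509125 = 16.73852625 ≈ 16.7385.

16.7385


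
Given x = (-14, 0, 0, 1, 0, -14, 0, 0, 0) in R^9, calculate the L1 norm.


Non-zero entries: [(0, -14), (3, 1), (5, -14)]
Absolute values: [14, 1, 14]
||x||_1 = sum = 29.

29


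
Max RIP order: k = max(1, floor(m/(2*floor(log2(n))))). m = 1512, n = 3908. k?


floor(log2(3908)) = 11.
2*11 = 22.
m/(2*floor(log2(n))) = 1512/22 ≈ 68.7273.
floor = 68.
k = max(1, 68) = 68.

68


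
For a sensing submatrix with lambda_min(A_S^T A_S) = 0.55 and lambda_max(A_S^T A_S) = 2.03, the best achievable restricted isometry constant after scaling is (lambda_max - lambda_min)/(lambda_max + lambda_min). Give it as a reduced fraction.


lambda_max - lambda_min = 2.03 - 0.55 = 1.48.
lambda_max + lambda_min = 2.03 + 0.55 = 2.58.
delta = 1.48/2.58 = 148/258 = 74/129.

74/129


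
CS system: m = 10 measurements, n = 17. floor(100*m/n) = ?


100*m/n = 100*10/17 ≈ 58.8235.
floor = 58.

58


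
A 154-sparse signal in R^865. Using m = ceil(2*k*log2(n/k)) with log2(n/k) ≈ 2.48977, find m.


log2(n/k) = log2(865/154) ≈ 2.48977.
2*k*log2(n/k) ≈ 2*154*2.48977 = 766.84916.
m = ceil(766.84916) = 767.

767


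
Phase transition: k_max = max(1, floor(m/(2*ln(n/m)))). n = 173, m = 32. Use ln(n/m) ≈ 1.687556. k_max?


n/m = 173/32.
ln(n/m) ≈ 1.687556.
2*ln(n/m) ≈ 3.375112.
m/(2*ln(n/m)) ≈ 32/3.375112 ≈ 9.4812.
floor = 9.
k_max = max(1, 9) = 9.

9


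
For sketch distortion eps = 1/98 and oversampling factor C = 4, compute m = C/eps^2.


1/eps = 98.
(1/eps)^2 = 9604.
m = 4*9604 = 38416.

38416


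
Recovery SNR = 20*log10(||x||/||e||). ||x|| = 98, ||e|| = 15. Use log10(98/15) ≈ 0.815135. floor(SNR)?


||x||/||e|| = 98/15.
log10(98/15) ≈ 0.815135.
20*log10(||x||/||e||) ≈ 20*0.815135 = 16.3027.
floor(16.3027) = 16.

16


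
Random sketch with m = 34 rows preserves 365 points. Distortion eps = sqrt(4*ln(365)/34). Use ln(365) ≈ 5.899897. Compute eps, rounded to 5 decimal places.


ln(365) ≈ 5.899897.
4*ln(N)/m ≈ 4*5.899897/34 ≈ 0.69410553.
eps = sqrt(0.69410553) ≈ 0.83313 ≈ 0.83313.

0.83313


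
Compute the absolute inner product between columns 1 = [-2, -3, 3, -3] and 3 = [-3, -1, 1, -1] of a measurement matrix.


Inner product: -2*-3 + -3*-1 + 3*1 + -3*-1
Products: [6, 3, 3, 3]
Sum = 15.
|dot| = 15.

15


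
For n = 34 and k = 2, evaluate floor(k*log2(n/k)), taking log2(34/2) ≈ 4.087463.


log2(n/k) = log2(34/2) ≈ 4.087463.
k*log2(n/k) ≈ 2*4.087463 = 8.174926.
floor(8.174926) = 8.

8


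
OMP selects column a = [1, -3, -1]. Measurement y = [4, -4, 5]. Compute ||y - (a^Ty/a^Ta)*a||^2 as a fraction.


a^T a = 11.
a^T y = 11.
coeff = 11/11 = 1.
||r||^2 = 46.

46


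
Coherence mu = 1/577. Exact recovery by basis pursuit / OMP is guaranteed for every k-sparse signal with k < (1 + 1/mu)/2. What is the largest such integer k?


1/mu = 577.
1 + 1/mu = 578.
(1 + 1/mu)/2 = 289 is an integer and the inequality is strict, so k_max = 289 - 1 = 288.

288


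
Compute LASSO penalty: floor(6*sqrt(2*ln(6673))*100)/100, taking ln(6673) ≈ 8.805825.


ln(6673) ≈ 8.805825.
2*ln(n) ≈ 17.61165.
sqrt(2*ln(n)) ≈ sqrt(17.61165) ≈ 4.196624.
lambda ≈ 6*4.196624 = 25.179744.
floor(lambda*100)/100 = 25.17.

25.17


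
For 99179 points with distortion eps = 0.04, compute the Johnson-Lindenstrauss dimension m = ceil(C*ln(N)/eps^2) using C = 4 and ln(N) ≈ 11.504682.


ln(99179) ≈ 11.504682.
eps^2 = 0.04^2 = 0.0016.
C*ln(N)/eps^2 ≈ 4*11.504682/0.0016 ≈ 28761.705.
m = ceil(28761.705) = 28762.

28762


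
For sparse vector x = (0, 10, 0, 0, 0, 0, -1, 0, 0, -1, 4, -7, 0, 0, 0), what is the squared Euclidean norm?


Non-zero entries: [(1, 10), (6, -1), (9, -1), (10, 4), (11, -7)]
Squares: [100, 1, 1, 16, 49]
||x||_2^2 = sum = 167.

167


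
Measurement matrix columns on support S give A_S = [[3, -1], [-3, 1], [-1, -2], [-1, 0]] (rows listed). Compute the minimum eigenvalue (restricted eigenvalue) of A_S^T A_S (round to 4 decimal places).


A_S^T A_S = [[20, -4], [-4, 6]].
trace = 26.
det = 104.
disc = trace^2 - 4*det = 676 - 4*104 = 260.
sqrt(260) ≈ 16.124515.
lam_min = (26 - sqrt(260))/2 ≈ (26 - 16.124515)/2 = 4.9377425 ≈ 4.9377.

4.9377


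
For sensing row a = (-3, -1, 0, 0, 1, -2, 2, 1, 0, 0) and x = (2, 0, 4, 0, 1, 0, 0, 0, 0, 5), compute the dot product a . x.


Non-zero terms: ['-3*2', '0*4', '1*1', '0*5']
Products: [-6, 0, 1, 0]
y = sum = -5.

-5


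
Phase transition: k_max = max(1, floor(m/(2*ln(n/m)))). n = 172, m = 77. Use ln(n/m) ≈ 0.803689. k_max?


n/m = 172/77.
ln(n/m) ≈ 0.803689.
2*ln(n/m) ≈ 1.607378.
m/(2*ln(n/m)) ≈ 77/1.607378 ≈ 47.9041.
floor = 47.
k_max = max(1, 47) = 47.

47


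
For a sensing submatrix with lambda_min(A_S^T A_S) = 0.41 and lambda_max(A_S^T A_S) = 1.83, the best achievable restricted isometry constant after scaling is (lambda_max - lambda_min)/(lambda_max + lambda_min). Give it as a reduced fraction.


lambda_max - lambda_min = 1.83 - 0.41 = 1.42.
lambda_max + lambda_min = 1.83 + 0.41 = 2.24.
delta = 1.42/2.24 = 142/224 = 71/112.

71/112


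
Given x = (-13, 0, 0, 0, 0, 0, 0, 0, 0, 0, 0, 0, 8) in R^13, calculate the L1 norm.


Non-zero entries: [(0, -13), (12, 8)]
Absolute values: [13, 8]
||x||_1 = sum = 21.

21


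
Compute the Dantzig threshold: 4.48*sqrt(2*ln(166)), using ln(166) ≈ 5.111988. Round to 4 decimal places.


ln(166) ≈ 5.111988.
2*ln(n) ≈ 10.223976.
sqrt(2*ln(n)) ≈ sqrt(10.223976) ≈ 3.197495.
threshold ≈ 4.48*3.197495 = 14.3247776 ≈ 14.3248.

14.3248


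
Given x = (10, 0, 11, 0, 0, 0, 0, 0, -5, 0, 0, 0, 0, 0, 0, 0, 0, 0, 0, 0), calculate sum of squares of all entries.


Non-zero entries: [(0, 10), (2, 11), (8, -5)]
Squares: [100, 121, 25]
||x||_2^2 = sum = 246.

246


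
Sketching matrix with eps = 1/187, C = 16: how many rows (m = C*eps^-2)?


1/eps = 187.
(1/eps)^2 = 34969.
m = 16*34969 = 559504.

559504


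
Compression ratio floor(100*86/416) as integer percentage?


100*m/n = 100*86/416 ≈ 20.6731.
floor = 20.

20


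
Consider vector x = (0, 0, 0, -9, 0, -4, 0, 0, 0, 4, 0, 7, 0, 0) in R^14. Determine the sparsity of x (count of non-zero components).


Non-zero positions: [3, 5, 9, 11].
Sparsity = 4.

4


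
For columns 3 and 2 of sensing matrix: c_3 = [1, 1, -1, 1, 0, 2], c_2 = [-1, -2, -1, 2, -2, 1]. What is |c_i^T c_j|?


Inner product: 1*-1 + 1*-2 + -1*-1 + 1*2 + 0*-2 + 2*1
Products: [-1, -2, 1, 2, 0, 2]
Sum = 2.
|dot| = 2.

2


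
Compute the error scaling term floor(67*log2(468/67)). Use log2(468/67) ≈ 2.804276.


log2(n/k) = log2(468/67) ≈ 2.804276.
k*log2(n/k) ≈ 67*2.804276 = 187.886492.
floor(187.886492) = 187.

187


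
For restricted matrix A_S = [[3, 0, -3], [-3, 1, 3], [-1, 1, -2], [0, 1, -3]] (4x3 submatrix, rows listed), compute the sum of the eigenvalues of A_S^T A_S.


Sum of eigenvalues of A_S^T A_S = trace(A_S^T A_S) = sum of squared column norms of A_S.
A_S^T A_S diagonal: [19, 3, 31].
trace = 19 + 3 + 31 = 53.

53


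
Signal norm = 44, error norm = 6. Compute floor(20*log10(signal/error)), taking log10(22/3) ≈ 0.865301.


||x||/||e|| = 44/6 = 22/3.
log10(22/3) ≈ 0.865301.
20*log10(||x||/||e||) ≈ 20*0.865301 = 17.30602.
floor(17.30602) = 17.

17


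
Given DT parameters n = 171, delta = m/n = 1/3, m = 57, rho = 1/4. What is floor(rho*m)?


m = 1/3*171 = 57.
rho = 1/4.
rho*m = 1/4*57 = 14.25.
k = floor(14.25) = 14.

14


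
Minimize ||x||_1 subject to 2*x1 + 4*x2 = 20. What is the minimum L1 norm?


Axis intercepts:
  x1 = 10, x2 = 0: L1 = 10
  x1 = 0, x2 = 5: L1 = 5
x* = (0, 5)
||x*||_1 = 5.

5


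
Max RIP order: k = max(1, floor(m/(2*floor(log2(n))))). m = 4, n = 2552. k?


floor(log2(2552)) = 11.
2*11 = 22.
m/(2*floor(log2(n))) = 4/22 ≈ 0.1818.
floor = 0.
k = max(1, 0) = 1.

1


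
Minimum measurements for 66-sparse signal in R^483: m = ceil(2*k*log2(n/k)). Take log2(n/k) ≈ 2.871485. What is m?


log2(n/k) = log2(483/66) ≈ 2.871485.
2*k*log2(n/k) ≈ 2*66*2.871485 = 379.03602.
m = ceil(379.03602) = 380.

380


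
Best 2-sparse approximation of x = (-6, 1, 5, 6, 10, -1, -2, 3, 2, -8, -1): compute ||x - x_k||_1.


Sorted |x_i| descending: [10, 8, 6, 6, 5, 3, 2, 2, 1, 1, 1]
Keep top 2: [10, 8]
Tail entries: [6, 6, 5, 3, 2, 2, 1, 1, 1]
L1 error = sum of tail = 27.

27


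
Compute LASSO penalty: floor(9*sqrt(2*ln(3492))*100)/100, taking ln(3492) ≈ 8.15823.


ln(3492) ≈ 8.15823.
2*ln(n) ≈ 16.31646.
sqrt(2*ln(n)) ≈ sqrt(16.31646) ≈ 4.039364.
lambda ≈ 9*4.039364 = 36.354276.
floor(lambda*100)/100 = 36.35.

36.35


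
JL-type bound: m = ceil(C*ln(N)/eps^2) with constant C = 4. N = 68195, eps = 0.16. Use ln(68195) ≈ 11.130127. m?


ln(68195) ≈ 11.130127.
eps^2 = 0.16^2 = 0.0256.
C*ln(N)/eps^2 ≈ 4*11.130127/0.0256 ≈ 1739.0823.
m = ceil(1739.0823) = 1740.

1740


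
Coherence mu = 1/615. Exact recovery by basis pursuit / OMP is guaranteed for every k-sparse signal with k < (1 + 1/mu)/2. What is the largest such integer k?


1/mu = 615.
1 + 1/mu = 616.
(1 + 1/mu)/2 = 308 is an integer and the inequality is strict, so k_max = 308 - 1 = 307.

307


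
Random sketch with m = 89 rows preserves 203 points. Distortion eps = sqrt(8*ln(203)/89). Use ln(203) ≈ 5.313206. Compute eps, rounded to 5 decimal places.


ln(203) ≈ 5.313206.
8*ln(N)/m ≈ 8*5.313206/89 ≈ 0.47759155.
eps = sqrt(0.47759155) ≈ 0.69108 ≈ 0.69108.

0.69108


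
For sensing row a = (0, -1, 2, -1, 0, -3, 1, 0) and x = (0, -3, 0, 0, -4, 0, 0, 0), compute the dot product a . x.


Non-zero terms: ['-1*-3', '0*-4']
Products: [3, 0]
y = sum = 3.

3


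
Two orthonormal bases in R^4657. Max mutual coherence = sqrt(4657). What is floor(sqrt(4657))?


68^2 = 4624 <= 4657 < 4761 = 69^2, so 68 <= sqrt(4657) < 69.
floor(sqrt(4657)) = 68.

68


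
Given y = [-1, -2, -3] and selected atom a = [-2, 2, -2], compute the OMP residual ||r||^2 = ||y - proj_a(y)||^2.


a^T a = 12.
a^T y = 4.
coeff = 4/12 = 1/3.
||r||^2 = 38/3.

38/3


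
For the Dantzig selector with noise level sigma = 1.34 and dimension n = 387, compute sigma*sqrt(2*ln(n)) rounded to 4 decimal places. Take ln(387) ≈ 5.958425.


ln(387) ≈ 5.958425.
2*ln(n) ≈ 11.91685.
sqrt(2*ln(n)) ≈ sqrt(11.91685) ≈ 3.452079.
threshold ≈ 1.34*3.452079 = 4.62578586 ≈ 4.6258.

4.6258


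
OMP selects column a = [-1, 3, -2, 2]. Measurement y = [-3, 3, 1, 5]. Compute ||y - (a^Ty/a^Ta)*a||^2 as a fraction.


a^T a = 18.
a^T y = 20.
coeff = 20/18 = 10/9.
||r||^2 = 196/9.

196/9


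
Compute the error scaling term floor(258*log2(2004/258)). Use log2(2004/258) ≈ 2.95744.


log2(n/k) = log2(2004/258) ≈ 2.95744.
k*log2(n/k) ≈ 258*2.95744 = 763.01952.
floor(763.01952) = 763.

763


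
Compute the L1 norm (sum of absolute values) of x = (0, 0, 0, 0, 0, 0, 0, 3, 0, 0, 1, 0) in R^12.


Non-zero entries: [(7, 3), (10, 1)]
Absolute values: [3, 1]
||x||_1 = sum = 4.

4


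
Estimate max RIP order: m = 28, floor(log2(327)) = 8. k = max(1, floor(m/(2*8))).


floor(log2(327)) = 8.
2*8 = 16.
m/(2*floor(log2(n))) = 28/16 ≈ 1.75.
floor = 1.
k = max(1, 1) = 1.

1


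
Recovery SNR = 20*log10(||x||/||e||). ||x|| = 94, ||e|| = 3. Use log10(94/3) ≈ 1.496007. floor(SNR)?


||x||/||e|| = 94/3.
log10(94/3) ≈ 1.496007.
20*log10(||x||/||e||) ≈ 20*1.496007 = 29.92014.
floor(29.92014) = 29.

29


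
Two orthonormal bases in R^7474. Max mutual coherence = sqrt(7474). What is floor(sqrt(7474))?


86^2 = 7396 <= 7474 < 7569 = 87^2, so 86 <= sqrt(7474) < 87.
floor(sqrt(7474)) = 86.

86


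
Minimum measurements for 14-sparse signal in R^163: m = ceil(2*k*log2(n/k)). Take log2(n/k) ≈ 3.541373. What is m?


log2(n/k) = log2(163/14) ≈ 3.541373.
2*k*log2(n/k) ≈ 2*14*3.541373 = 99.158444.
m = ceil(99.158444) = 100.

100


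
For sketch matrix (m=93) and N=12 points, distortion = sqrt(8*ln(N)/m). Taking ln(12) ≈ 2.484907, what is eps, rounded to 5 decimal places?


ln(12) ≈ 2.484907.
8*ln(N)/m ≈ 8*2.484907/93 ≈ 0.21375544.
eps = sqrt(0.21375544) ≈ 0.4623369 ≈ 0.46234.

0.46234


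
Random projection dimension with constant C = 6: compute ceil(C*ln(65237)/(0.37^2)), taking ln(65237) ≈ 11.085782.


ln(65237) ≈ 11.085782.
eps^2 = 0.37^2 = 0.1369.
C*ln(N)/eps^2 ≈ 6*11.085782/0.1369 ≈ 485.8633.
m = ceil(485.8633) = 486.

486


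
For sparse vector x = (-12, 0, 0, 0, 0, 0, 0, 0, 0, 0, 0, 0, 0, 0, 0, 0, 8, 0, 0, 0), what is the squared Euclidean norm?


Non-zero entries: [(0, -12), (16, 8)]
Squares: [144, 64]
||x||_2^2 = sum = 208.

208


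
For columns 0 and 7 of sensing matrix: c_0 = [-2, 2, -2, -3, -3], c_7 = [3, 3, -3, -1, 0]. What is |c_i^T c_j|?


Inner product: -2*3 + 2*3 + -2*-3 + -3*-1 + -3*0
Products: [-6, 6, 6, 3, 0]
Sum = 9.
|dot| = 9.

9
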